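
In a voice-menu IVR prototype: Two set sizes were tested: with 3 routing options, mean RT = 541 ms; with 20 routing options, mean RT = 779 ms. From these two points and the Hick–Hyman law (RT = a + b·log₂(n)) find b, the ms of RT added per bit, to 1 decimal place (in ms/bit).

87.0 ms/bit

Slope: b = (779 − 541) / (log₂ 20 − log₂ 3) = 238/2.7370 = 86.958 ms/bit.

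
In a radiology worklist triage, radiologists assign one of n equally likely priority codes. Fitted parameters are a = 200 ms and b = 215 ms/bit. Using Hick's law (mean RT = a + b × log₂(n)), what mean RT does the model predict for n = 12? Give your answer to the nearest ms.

log₂(12) = 3.5850 bits, so RT = 200 + 215 × 3.5850 ≈ 970.767 ms.

971 ms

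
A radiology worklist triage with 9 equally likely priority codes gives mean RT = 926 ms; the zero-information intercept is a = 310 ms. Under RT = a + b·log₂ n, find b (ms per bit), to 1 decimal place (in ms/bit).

194.3 ms/bit

b = (926 − 310) / log₂(9) = 616 / 3.1699 = 194.326 ms/bit.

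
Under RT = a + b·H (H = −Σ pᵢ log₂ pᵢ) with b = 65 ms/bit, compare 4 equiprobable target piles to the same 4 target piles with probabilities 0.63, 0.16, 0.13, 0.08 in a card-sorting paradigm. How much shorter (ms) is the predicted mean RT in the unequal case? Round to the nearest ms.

Equiprobable entropy H₀ = log₂ 4 = 2.0000 bits.
Skewed entropy H = −Σ pᵢ log₂ pᵢ = 1.5171 bits.
ΔRT = b·(H₀ − H) = 65 × 0.4829 = 31.39 ms.

31 ms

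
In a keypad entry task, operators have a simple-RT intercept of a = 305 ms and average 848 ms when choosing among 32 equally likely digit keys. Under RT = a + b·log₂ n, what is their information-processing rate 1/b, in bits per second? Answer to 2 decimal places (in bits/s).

9.21 bits/s

b = (848 − 305)/log₂ 32 = 543/5 = 108.600 ms per bit = 0.10860 s/bit; the reciprocal is 9.208 bits/s.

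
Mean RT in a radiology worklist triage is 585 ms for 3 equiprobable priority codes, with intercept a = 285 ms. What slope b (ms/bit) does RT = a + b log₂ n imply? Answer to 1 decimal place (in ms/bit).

189.3 ms/bit

log₂(3) = 1.5850 bits.
b = (RT − a)/log₂ n = (585 − 285) / 1.5850 = 189.279 ms/bit.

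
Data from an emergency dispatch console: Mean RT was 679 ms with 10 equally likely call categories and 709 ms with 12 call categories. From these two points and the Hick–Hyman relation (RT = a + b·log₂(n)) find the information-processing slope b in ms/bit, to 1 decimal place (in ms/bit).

The slope on a log₂ axis is (709 − 679) / (3.5850 − 3.3219) = 114.054 ms/bit.

114.1 ms/bit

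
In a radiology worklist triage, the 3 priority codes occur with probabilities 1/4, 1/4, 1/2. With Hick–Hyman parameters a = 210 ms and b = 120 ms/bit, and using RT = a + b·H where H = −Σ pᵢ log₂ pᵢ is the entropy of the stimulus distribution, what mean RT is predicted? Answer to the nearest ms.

390 ms

Each term −pᵢ log₂ pᵢ: 0.25·2 + 0.25·2 + 0.5·1; summed, H = 1.500 bits.
Mean RT = a + bH = 210 + 120·1.500 = 390.00 ms.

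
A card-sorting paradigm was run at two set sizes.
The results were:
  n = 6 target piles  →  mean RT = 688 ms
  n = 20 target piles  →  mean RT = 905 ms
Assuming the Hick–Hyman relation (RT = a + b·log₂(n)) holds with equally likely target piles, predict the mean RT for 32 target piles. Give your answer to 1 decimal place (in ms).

989.7 ms

Fit slope and intercept:
  b = (905 − 688) / (log₂ 20 − log₂ 6) = 217 / (4.3219 − 2.5850) = 124.931 ms/bit
  a = 688 − 124.931 × 2.5850 = 365.059 ms
Then RT(32) = 365.059 + 124.931 × log₂ 32 = 365.059 + 124.931 × 5 ≈ 989.712 ms.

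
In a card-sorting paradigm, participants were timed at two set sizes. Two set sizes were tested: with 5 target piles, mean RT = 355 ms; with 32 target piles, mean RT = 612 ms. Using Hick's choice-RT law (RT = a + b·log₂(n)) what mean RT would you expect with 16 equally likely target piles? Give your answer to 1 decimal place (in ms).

516.0 ms

RT is linear in log₂ n, so two points fix the line:
  b = (612 − 355) / (log₂ 32 − log₂ 5) = 257 / (5 − 2.3219) = 95.965 ms/bit
  a = 355 − 95.965 × 2.3219 = 132.177 ms
Then RT(16) = 132.177 + 95.965 × log₂ 16 = 132.177 + 95.965 × 4 ≈ 516.035 ms.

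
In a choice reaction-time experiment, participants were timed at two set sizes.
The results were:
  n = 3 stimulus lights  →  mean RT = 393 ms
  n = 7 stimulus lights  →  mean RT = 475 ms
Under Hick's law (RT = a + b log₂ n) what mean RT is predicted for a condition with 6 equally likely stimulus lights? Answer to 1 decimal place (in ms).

RT is linear in log₂ n, so two points fix the line:
  b = (475 − 393) / (log₂ 7 − log₂ 3) = 82 / (2.8074 − 1.5850) = 67.082 ms/bit
  a = 393 − 67.082 × 1.5850 = 286.678 ms
Then RT(6) = 286.678 + 67.082 × log₂ 6 = 286.678 + 67.082 × 2.5850 ≈ 460.082 ms.

460.1 ms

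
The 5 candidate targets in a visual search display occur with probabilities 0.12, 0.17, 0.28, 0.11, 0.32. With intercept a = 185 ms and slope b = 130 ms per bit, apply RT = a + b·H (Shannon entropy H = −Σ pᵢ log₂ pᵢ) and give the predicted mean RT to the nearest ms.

470 ms

H = 0.12·log₂(1/0.12) + 0.17·log₂(1/0.17) + 0.28·log₂(1/0.28) + 0.11·log₂(1/0.11) + 0.32·log₂(1/0.32) = 2.1922 bits.
RT = 185 + 130 × 2.1922 = 469.99 ms.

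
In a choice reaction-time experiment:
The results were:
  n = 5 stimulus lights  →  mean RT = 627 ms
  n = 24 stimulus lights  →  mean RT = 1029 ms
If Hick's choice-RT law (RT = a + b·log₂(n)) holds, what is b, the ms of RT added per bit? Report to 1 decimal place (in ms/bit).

b = (RT₂ − RT₁)/(log₂ n₂ − log₂ n₁) = (1029 − 627)/(4.5850 − 2.3219) = 177.638 ms/bit.

177.6 ms/bit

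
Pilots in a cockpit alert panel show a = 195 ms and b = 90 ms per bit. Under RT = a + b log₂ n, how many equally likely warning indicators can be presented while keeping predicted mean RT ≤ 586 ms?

20

Set 195 + 90·log₂ n ≤ 586 → log₂ n ≤ (586 − 195)/90 = 4.3444.
So n ≤ 2^4.3444 = 20.315; the largest integer n is 20.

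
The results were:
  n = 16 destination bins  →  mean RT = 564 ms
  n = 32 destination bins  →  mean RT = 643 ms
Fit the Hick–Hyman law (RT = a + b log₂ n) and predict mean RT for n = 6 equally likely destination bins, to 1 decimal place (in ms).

Solve the two-equation system in a and b:
  b = (643 − 564) / (log₂ 32 − log₂ 16) = 79 / (5 − 4) = 79.000 ms/bit
  a = 564 − 79.000 × 4 = 248.000 ms
Then RT(6) = 248.000 + 79.000 × log₂ 6 = 248.000 + 79.000 × 2.5850 ≈ 452.212 ms.

452.2 ms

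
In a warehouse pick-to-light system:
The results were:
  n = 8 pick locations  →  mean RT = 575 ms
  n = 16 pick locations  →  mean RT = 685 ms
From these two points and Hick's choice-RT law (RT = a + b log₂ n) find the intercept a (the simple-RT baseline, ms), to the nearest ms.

Slope: b = (685 − 575) / (log₂ 16 − log₂ 8) = 110/1.0000 = 110 ms/bit.
a = RT₁ − b·log₂ n₁ = 575 − 110 × 3 = 245.000 ms.

245 ms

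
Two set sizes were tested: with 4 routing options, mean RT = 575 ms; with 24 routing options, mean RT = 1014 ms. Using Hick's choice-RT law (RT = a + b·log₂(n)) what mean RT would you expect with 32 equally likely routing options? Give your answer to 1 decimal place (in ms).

With log₂ n on the abscissa the relation is linear; from the two conditions:
  b = (1014 − 575) / (log₂ 24 − log₂ 4) = 439 / (4.5850 − 2) = 169.828 ms/bit
  a = 575 − 169.828 × 2 = 235.343 ms
Then RT(32) = 235.343 + 169.828 × log₂ 32 = 235.343 + 169.828 × 5 ≈ 1084.485 ms.

1084.5 ms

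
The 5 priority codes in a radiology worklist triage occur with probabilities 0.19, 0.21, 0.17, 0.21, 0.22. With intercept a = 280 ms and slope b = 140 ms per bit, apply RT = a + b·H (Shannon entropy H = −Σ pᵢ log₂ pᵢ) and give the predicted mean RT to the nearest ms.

604 ms

Entropy contributions −pᵢ log₂ pᵢ: 0.4552, 0.4728, 0.4346, 0.4728, 0.4806; sum H = 2.3160 bits.
RT = a + bH = 280 + 140·2.3160 = 604.24 ms.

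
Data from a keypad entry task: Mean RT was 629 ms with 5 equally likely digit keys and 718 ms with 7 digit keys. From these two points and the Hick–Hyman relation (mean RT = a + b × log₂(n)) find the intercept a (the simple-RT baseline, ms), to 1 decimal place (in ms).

203.3 ms

The slope on a log₂ axis is (718 − 629) / (2.8074 − 2.3219) = 183.344 ms/bit.
Intercept: a = 629 − 183.344·log₂(5) = 203.289 ms.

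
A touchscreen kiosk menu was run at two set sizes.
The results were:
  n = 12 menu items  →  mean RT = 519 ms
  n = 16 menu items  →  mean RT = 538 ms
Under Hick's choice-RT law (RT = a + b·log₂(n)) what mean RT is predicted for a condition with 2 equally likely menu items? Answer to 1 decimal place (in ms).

With log₂ n on the abscissa the relation is linear; from the two conditions:
  b = (538 − 519) / (log₂ 16 − log₂ 12) = 19 / (4 − 3.5850) = 45.779 ms/bit
  a = 519 − 45.779 × 3.5850 = 354.884 ms
Then RT(2) = 354.884 + 45.779 × log₂ 2 = 354.884 + 45.779 × 1 ≈ 400.663 ms.

400.7 ms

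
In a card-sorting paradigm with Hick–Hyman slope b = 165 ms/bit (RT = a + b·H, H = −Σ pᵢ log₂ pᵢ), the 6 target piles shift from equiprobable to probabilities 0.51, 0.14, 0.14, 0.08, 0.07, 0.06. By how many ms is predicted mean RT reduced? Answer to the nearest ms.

Equiprobable entropy H₀ = log₂ 6 = 2.5850 bits.
Skewed entropy H = −Σ pᵢ log₂ pᵢ = 2.0932 bits.
ΔRT = b·(H₀ − H) = 165 × 0.4917 = 81.13 ms.

81 ms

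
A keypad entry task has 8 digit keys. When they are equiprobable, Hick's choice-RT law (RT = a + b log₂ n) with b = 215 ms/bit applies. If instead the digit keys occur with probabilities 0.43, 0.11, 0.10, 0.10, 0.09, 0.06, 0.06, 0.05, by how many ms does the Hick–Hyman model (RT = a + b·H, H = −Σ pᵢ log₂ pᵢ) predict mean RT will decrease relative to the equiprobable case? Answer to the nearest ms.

96 ms

Equiprobable entropy H₀ = log₂ 8 = 3.0000 bits.
Skewed entropy H = −Σ pᵢ log₂ pᵢ = 2.5541 bits.
ΔRT = b·(H₀ − H) = 215 × 0.4459 = 95.88 ms.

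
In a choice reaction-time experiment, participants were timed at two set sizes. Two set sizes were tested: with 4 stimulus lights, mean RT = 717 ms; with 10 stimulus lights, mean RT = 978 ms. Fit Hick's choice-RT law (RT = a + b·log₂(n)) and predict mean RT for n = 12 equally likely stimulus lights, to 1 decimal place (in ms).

With log₂ n on the abscissa the relation is linear; from the two conditions:
  b = (978 − 717) / (log₂ 10 − log₂ 4) = 261 / (3.3219 − 2) = 197.439 ms/bit
  a = 717 − 197.439 × 2 = 322.122 ms
Then RT(12) = 322.122 + 197.439 × log₂ 12 = 322.122 + 197.439 × 3.5850 ≈ 1029.933 ms.

1029.9 ms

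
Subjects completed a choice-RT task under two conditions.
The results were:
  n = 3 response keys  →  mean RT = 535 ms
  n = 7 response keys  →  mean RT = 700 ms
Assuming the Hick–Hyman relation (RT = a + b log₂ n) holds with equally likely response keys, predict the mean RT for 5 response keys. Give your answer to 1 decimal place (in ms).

RT is linear in log₂ n, so two points fix the line:
  b = (700 − 535) / (log₂ 7 − log₂ 3) = 165 / (2.8074 − 1.5850) = 134.981 ms/bit
  a = 535 − 134.981 × 1.5850 = 321.060 ms
Then RT(5) = 321.060 + 134.981 × log₂ 5 = 321.060 + 134.981 × 2.3219 ≈ 634.477 ms.

634.5 ms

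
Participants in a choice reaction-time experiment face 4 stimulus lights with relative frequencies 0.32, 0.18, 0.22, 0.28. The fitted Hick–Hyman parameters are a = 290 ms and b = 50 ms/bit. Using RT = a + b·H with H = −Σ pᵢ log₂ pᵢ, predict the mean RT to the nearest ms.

388 ms

H = 0.32·log₂(1/0.32) + 0.18·log₂(1/0.18) + 0.22·log₂(1/0.22) + 0.28·log₂(1/0.28) = 1.9661 bits.
RT = 290 + 50 × 1.9661 = 388.31 ms.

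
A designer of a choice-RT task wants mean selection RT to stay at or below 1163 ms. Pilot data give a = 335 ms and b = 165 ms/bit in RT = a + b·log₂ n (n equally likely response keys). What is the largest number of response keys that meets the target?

32

Information budget: (1163 − 335)/165 = 5.0182 bits, so n ≤ 2^5.0182 = 32.406 → at most 32.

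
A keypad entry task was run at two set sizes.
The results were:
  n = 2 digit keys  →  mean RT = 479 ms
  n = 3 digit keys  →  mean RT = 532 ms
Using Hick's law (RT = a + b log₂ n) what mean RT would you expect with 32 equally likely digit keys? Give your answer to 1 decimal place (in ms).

With log₂ n on the abscissa the relation is linear; from the two conditions:
  b = (532 − 479) / (log₂ 3 − log₂ 2) = 53 / (1.5850 − 1) = 90.604 ms/bit
  a = 479 − 90.604 × 1 = 388.396 ms
Then RT(32) = 388.396 + 90.604 × log₂ 32 = 388.396 + 90.604 × 5 ≈ 841.416 ms.

841.4 ms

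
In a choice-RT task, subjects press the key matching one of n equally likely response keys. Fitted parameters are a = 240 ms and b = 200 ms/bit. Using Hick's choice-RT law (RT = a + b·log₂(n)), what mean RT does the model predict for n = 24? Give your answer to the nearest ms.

log₂(24) = 4.5850 bits, so RT = 240 + 200 × 4.5850 ≈ 1156.993 ms.

1157 ms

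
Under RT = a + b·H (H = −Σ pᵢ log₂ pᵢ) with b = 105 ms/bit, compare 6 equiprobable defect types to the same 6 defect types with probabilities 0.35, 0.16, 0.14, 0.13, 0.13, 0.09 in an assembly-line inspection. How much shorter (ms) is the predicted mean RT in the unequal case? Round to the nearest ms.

16 ms

Equiprobable entropy H₀ = log₂ 6 = 2.5850 bits.
Skewed entropy H = −Σ pᵢ log₂ pᵢ = 2.4282 bits.
ΔRT = b·(H₀ − H) = 105 × 0.1568 = 16.46 ms.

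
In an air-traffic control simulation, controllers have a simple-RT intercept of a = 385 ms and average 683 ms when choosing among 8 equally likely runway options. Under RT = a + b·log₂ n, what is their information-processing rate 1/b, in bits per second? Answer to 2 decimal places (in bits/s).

b = (683 − 385)/log₂ 8 = 298/3 = 99.333 ms per bit = 0.09933 s/bit; the reciprocal is 10.067 bits/s.

10.07 bits/s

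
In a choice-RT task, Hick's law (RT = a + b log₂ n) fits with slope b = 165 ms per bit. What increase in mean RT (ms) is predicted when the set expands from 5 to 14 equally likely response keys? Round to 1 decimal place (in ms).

ΔRT = (a + b log₂ n₂) − (a + b log₂ n₁) = b·(log₂ n₂ − log₂ n₁).
log₂(14) − log₂(5) = 3.8074 − 2.3219 = 1.4854.
ΔRT = 165 × 1.4854 = 245.095 ms.

245.1 ms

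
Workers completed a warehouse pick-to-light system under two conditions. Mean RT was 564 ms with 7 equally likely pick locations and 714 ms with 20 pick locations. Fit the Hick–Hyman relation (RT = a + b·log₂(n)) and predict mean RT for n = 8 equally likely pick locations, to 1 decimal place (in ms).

Solve the two-equation system in a and b:
  b = (714 − 564) / (log₂ 20 − log₂ 7) = 150 / (4.3219 − 2.8074) = 99.038 ms/bit
  a = 564 − 99.038 × 2.8074 = 285.966 ms
Then RT(8) = 285.966 + 99.038 × log₂ 8 = 285.966 + 99.038 × 3 ≈ 583.079 ms.

583.1 ms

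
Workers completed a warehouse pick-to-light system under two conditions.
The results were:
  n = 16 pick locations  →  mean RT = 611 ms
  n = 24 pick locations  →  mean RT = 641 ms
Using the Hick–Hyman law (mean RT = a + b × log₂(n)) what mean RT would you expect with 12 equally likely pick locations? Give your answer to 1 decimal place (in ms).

RT is linear in log₂ n, so two points fix the line:
  b = (641 − 611) / (log₂ 24 − log₂ 16) = 30 / (4.5850 − 4) = 51.285 ms/bit
  a = 611 − 51.285 × 4 = 405.859 ms
Then RT(12) = 405.859 + 51.285 × log₂ 12 = 405.859 + 51.285 × 3.5850 ≈ 589.715 ms.

589.7 ms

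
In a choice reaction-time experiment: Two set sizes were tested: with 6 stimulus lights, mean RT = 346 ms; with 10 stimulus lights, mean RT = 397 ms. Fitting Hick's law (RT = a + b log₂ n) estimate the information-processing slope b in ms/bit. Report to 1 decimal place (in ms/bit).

69.2 ms/bit

The slope on a log₂ axis is (397 − 346) / (3.3219 − 2.5850) = 69.203 ms/bit.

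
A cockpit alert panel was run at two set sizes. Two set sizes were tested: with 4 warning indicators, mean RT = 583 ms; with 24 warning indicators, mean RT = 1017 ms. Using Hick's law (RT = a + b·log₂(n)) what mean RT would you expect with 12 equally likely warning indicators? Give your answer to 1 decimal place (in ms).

849.1 ms

Solve the two-equation system in a and b:
  b = (1017 − 583) / (log₂ 24 − log₂ 4) = 434 / (4.5850 − 2) = 167.894 ms/bit
  a = 583 − 167.894 × 2 = 247.212 ms
Then RT(12) = 247.212 + 167.894 × log₂ 12 = 247.212 + 167.894 × 3.5850 ≈ 849.106 ms.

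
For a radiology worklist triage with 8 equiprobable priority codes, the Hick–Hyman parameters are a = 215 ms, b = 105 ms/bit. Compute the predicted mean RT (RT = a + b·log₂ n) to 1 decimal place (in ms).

log₂(8) = 3 bits, so RT = 215 + 105 × 3 ≈ 530.000 ms.

530.0 ms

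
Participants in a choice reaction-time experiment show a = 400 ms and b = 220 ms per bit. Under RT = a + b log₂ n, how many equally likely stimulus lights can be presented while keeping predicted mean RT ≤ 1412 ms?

24

Set 400 + 220·log₂ n ≤ 1412 → log₂ n ≤ (1412 − 400)/220 = 4.6000.
So n ≤ 2^4.6000 = 24.251; the largest integer n is 24.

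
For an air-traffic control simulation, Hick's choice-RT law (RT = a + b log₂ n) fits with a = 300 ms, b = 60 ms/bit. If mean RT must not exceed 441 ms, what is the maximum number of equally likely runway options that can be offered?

60·log₂ n ≤ 441 − 300 = 141, giving log₂ n ≤ 2.3500 and n ≤ 5.098. The largest whole number is 5.

5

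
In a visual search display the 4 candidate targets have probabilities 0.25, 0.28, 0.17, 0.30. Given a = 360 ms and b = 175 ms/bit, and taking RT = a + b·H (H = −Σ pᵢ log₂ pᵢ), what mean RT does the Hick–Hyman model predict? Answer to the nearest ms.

705 ms

Entropy contributions −pᵢ log₂ pᵢ: 0.5000, 0.5142, 0.4346, 0.5211; sum H = 1.9699 bits.
RT = a + bH = 360 + 175·1.9699 = 704.73 ms.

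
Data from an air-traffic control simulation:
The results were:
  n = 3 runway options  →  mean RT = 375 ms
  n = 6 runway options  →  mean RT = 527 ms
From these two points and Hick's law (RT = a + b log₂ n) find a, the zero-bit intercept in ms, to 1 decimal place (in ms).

Slope: b = (527 − 375) / (log₂ 6 − log₂ 3) = 152/1.0000 = 152.000 ms/bit.
Intercept: a = 375 − 152.000·log₂(3) = 134.086 ms.

134.1 ms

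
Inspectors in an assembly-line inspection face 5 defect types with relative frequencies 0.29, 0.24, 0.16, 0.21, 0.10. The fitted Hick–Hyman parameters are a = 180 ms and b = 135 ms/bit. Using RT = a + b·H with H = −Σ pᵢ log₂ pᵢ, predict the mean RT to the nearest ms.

Entropy contributions −pᵢ log₂ pᵢ: 0.5179, 0.4941, 0.4230, 0.4728, 0.3322; sum H = 2.2401 bits.
RT = a + bH = 180 + 135·2.2401 = 482.41 ms.

482 ms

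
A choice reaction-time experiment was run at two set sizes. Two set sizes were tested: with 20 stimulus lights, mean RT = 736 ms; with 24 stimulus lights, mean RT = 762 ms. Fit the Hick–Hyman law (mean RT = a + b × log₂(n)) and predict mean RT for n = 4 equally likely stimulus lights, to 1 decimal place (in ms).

506.5 ms

Fit slope and intercept:
  b = (762 − 736) / (log₂ 24 − log₂ 20) = 26 / (4.5850 − 4.3219) = 98.846 ms/bit
  a = 736 − 98.846 × 4.3219 = 308.793 ms
Then RT(4) = 308.793 + 98.846 × log₂ 4 = 308.793 + 98.846 × 2 ≈ 506.486 ms.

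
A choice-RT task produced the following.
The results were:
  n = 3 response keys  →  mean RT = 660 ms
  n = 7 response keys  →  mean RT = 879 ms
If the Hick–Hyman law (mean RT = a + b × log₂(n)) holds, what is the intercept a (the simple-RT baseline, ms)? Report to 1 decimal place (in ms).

Slope: b = (879 − 660) / (log₂ 7 − log₂ 3) = 219/1.2224 = 179.157 ms/bit.
Intercept: a = 660 − 179.157·log₂(3) = 376.043 ms.

376.0 ms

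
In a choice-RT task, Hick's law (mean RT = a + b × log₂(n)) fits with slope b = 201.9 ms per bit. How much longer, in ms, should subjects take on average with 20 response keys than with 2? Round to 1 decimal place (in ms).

670.7 ms

ΔRT = (a + b log₂ n₂) − (a + b log₂ n₁) = b·(log₂ n₂ − log₂ n₁).
log₂(20) − log₂(2) = 4.3219 − 1 = 3.3219.
ΔRT = 201.9 × 3.3219 = 670.697 ms.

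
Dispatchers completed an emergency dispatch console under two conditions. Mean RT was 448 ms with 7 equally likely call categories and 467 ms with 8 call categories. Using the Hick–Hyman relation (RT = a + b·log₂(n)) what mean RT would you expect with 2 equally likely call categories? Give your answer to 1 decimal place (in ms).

Solve the two-equation system in a and b:
  b = (467 − 448) / (log₂ 8 − log₂ 7) = 19 / (3 − 2.8074) = 98.627 ms/bit
  a = 448 − 98.627 × 2.8074 = 171.119 ms
Then RT(2) = 171.119 + 98.627 × log₂ 2 = 171.119 + 98.627 × 1 ≈ 269.746 ms.

269.7 ms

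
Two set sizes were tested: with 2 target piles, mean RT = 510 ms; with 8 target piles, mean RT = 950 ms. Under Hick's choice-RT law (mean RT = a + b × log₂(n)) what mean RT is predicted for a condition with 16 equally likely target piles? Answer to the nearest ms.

1170 ms

Fit slope and intercept:
  b = (950 − 510) / (log₂ 8 − log₂ 2) = 440 / (3 − 1) = 220 ms/bit
  a = 510 − 220 × 1 = 290 ms
Then RT(16) = 290 + 220 × log₂ 16 = 290 + 220 × 4 ≈ 1170.000 ms.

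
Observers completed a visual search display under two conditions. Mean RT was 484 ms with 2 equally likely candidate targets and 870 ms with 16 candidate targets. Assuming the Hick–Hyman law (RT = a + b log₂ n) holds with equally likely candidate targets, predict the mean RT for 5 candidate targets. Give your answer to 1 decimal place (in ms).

654.1 ms

Fit slope and intercept:
  b = (870 − 484) / (log₂ 16 − log₂ 2) = 386 / (4 − 1) = 128.667 ms/bit
  a = 484 − 128.667 × 1 = 355.333 ms
Then RT(5) = 355.333 + 128.667 × log₂ 5 = 355.333 + 128.667 × 2.3219 ≈ 654.088 ms.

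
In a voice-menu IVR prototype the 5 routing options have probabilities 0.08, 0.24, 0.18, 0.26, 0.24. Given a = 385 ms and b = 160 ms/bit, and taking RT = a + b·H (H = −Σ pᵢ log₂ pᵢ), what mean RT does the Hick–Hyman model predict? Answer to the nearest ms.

H = 0.08·log₂(1/0.08) + 0.24·log₂(1/0.24) + 0.18·log₂(1/0.18) + 0.26·log₂(1/0.26) + 0.24·log₂(1/0.24) = 2.2304 bits.
RT = 385 + 160 × 2.2304 = 741.86 ms.

742 ms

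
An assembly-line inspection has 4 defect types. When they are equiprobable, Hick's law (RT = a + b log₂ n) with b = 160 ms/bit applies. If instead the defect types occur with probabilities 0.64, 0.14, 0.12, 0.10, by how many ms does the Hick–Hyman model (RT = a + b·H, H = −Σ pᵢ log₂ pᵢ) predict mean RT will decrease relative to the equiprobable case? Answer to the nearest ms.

The RT saving is b·ΔH. Equiprobable H₀ = log₂(4) = 2.0000 bits; with the given probabilities H = 1.5084 bits.
b·(H₀ − H) = 160 × (2.0000 − 1.5084) = 78.65 ms.

79 ms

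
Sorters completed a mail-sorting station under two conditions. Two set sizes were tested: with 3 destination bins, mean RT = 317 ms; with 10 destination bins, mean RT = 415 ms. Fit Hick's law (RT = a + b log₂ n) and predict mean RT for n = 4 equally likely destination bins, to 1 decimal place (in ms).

RT is linear in log₂ n, so two points fix the line:
  b = (415 − 317) / (log₂ 10 − log₂ 3) = 98 / (3.3219 − 1.5850) = 56.420 ms/bit
  a = 317 − 56.420 × 1.5850 = 227.576 ms
Then RT(4) = 227.576 + 56.420 × log₂ 4 = 227.576 + 56.420 × 2 ≈ 340.417 ms.

340.4 ms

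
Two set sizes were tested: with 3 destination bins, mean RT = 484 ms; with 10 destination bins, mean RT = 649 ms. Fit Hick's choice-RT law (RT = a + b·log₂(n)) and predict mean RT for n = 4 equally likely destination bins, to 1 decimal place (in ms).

With log₂ n on the abscissa the relation is linear; from the two conditions:
  b = (649 − 484) / (log₂ 10 − log₂ 3) = 165 / (3.3219 − 1.5850) = 94.993 ms/bit
  a = 484 − 94.993 × 1.5850 = 333.439 ms
Then RT(4) = 333.439 + 94.993 × log₂ 4 = 333.439 + 94.993 × 2 ≈ 523.426 ms.

523.4 ms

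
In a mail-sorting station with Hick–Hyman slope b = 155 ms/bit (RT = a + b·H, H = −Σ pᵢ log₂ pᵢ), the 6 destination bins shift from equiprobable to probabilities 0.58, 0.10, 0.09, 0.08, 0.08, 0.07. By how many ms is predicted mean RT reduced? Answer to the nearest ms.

The RT saving is b·ΔH. Equiprobable H₀ = log₂(6) = 2.5850 bits; with the given probabilities H = 1.9522 bits.
b·(H₀ − H) = 155 × (2.5850 − 1.9522) = 98.07 ms.

98 ms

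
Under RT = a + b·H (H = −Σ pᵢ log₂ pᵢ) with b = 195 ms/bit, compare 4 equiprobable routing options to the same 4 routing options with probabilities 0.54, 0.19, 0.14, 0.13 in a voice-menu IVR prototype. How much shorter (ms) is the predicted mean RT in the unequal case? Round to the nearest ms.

Equiprobable entropy H₀ = log₂ 4 = 2.0000 bits.
Skewed entropy H = −Σ pᵢ log₂ pᵢ = 1.7150 bits.
ΔRT = b·(H₀ − H) = 195 × 0.2850 = 55.57 ms.

56 ms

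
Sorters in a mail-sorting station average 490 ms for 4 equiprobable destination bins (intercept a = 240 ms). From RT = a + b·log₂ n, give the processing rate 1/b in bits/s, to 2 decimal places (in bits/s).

8.00 bits/s

Choice component = 490 − 240 = 250 ms over log₂(4) = 2 bits.
b = 250 / 2 = 125.000 ms/bit, so 1/b = 8.000 bits/s.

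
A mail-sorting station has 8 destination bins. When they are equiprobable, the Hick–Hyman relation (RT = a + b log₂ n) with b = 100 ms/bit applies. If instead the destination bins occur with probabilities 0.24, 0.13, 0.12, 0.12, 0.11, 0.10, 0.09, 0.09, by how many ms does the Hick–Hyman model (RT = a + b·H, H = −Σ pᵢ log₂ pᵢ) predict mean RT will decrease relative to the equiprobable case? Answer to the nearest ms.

8 ms

Equiprobable entropy H₀ = log₂ 8 = 3.0000 bits.
Skewed entropy H = −Σ pᵢ log₂ pᵢ = 2.9187 bits.
ΔRT = b·(H₀ − H) = 100 × 0.0813 = 8.13 ms.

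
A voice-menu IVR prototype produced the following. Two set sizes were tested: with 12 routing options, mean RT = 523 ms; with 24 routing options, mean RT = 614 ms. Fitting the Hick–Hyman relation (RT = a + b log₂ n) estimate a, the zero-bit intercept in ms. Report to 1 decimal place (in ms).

b = (RT₂ − RT₁)/(log₂ n₂ − log₂ n₁) = (614 − 523)/(4.5850 − 3.5850) = 91.000 ms/bit.
Intercept: a = 523 − 91.000·log₂(12) = 196.768 ms.

196.8 ms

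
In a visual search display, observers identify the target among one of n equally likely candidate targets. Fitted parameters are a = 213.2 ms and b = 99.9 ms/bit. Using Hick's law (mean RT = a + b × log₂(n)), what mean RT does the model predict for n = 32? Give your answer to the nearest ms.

713 ms

log₂(32) = 5 bits, so RT = 213.2 + 99.9 × 5 ≈ 712.700 ms.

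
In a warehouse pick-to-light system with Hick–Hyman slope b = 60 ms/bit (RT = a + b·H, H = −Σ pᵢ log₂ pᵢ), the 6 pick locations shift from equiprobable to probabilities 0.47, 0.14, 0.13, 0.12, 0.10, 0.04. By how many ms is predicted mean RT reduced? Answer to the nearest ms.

The RT saving is b·ΔH. Equiprobable H₀ = log₂(6) = 2.5850 bits; with the given probabilities H = 2.1767 bits.
b·(H₀ − H) = 60 × (2.5850 − 2.1767) = 24.49 ms.

24 ms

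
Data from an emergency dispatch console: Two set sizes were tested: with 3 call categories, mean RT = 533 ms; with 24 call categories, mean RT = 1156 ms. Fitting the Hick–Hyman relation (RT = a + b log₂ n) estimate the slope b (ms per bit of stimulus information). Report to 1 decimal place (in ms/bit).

The slope on a log₂ axis is (1156 − 533) / (4.5850 − 1.5850) = 207.667 ms/bit.

207.7 ms/bit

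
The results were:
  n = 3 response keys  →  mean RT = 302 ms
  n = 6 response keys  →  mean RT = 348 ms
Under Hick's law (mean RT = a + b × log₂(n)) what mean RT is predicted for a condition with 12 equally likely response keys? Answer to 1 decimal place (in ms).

Fit slope and intercept:
  b = (348 − 302) / (log₂ 6 − log₂ 3) = 46 / (2.5850 − 1.5850) = 46.000 ms/bit
  a = 302 − 46.000 × 1.5850 = 229.092 ms
Then RT(12) = 229.092 + 46.000 × log₂ 12 = 229.092 + 46.000 × 3.5850 ≈ 394.000 ms.

394.0 ms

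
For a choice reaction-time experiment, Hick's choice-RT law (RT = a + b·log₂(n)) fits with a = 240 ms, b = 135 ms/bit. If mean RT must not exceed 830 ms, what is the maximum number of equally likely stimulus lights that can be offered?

20

Information budget: (830 − 240)/135 = 4.3704 bits, so n ≤ 2^4.3704 = 20.683 → at most 20.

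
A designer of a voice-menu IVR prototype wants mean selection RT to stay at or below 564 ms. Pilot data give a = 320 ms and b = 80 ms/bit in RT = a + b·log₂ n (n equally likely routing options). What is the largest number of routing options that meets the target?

Information budget: (564 − 320)/80 = 3.0500 bits, so n ≤ 2^3.0500 = 8.282 → at most 8.

8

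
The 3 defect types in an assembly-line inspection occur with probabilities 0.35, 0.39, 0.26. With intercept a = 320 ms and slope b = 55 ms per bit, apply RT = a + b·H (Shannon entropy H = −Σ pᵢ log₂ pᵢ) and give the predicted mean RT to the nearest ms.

406 ms

H = 0.35·log₂(1/0.35) + 0.39·log₂(1/0.39) + 0.26·log₂(1/0.26) = 1.5652 bits.
RT = 320 + 55 × 1.5652 = 406.09 ms.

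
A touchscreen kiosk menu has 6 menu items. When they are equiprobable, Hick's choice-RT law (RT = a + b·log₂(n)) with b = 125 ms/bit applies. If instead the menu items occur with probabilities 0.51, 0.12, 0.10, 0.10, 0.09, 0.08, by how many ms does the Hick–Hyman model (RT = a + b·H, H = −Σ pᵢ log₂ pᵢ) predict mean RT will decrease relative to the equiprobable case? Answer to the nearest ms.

57 ms

The RT saving is b·ΔH. Equiprobable H₀ = log₂(6) = 2.5850 bits; with the given probabilities H = 2.1310 bits.
b·(H₀ − H) = 125 × (2.5850 − 2.1310) = 56.74 ms.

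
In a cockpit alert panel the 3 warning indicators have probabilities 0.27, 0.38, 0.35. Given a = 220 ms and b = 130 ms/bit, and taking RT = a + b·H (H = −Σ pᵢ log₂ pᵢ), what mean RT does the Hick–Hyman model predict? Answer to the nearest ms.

H = 0.27·log₂(1/0.27) + 0.38·log₂(1/0.38) + 0.35·log₂(1/0.35) = 1.5706 bits.
RT = 220 + 130 × 1.5706 = 424.17 ms.

424 ms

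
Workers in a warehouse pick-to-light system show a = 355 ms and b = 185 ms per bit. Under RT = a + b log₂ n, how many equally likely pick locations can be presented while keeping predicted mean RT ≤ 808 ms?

5

185·log₂ n ≤ 808 − 355 = 453, giving log₂ n ≤ 2.4486 and n ≤ 5.459. The largest whole number is 5.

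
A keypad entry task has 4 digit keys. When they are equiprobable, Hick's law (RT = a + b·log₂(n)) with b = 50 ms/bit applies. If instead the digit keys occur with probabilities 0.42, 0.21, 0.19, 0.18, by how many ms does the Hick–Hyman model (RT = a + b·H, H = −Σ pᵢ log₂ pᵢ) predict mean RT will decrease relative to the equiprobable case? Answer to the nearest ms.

5 ms

The RT saving is b·ΔH. Equiprobable H₀ = log₂(4) = 2.0000 bits; with the given probabilities H = 1.8990 bits.
b·(H₀ − H) = 50 × (2.0000 − 1.8990) = 5.05 ms.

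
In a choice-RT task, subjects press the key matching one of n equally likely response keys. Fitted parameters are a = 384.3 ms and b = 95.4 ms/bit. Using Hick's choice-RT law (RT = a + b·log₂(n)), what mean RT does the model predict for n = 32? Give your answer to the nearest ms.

log₂(32) = 5 bits, so RT = 384.3 + 95.4 × 5 ≈ 861.300 ms.

861 ms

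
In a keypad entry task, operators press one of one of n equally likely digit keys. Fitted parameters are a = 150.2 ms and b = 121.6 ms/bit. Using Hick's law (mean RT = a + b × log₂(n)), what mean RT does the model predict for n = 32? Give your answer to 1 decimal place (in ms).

log₂(32) = 5 bits, so RT = 150.2 + 121.6 × 5 ≈ 758.200 ms.

758.2 ms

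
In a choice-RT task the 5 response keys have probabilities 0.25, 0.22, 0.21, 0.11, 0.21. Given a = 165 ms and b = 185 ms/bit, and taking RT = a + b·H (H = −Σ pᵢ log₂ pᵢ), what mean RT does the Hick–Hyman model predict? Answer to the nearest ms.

Entropy contributions −pᵢ log₂ pᵢ: 0.5000, 0.4806, 0.4728, 0.3503, 0.4728; sum H = 2.2765 bits.
RT = a + bH = 165 + 185·2.2765 = 586.15 ms.

586 ms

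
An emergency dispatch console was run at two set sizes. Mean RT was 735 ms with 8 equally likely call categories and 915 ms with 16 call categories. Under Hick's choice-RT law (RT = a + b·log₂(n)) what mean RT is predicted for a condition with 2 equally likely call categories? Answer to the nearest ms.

RT is linear in log₂ n, so two points fix the line:
  b = (915 − 735) / (log₂ 16 − log₂ 8) = 180 / (4 − 3) = 180 ms/bit
  a = 735 − 180 × 3 = 195 ms
Then RT(2) = 195 + 180 × log₂ 2 = 195 + 180 × 1 ≈ 375.000 ms.

375 ms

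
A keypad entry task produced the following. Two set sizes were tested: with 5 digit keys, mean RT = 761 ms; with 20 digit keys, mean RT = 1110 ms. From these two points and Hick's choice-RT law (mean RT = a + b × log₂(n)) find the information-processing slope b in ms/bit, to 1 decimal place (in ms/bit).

b = (RT₂ − RT₁)/(log₂ n₂ − log₂ n₁) = (1110 − 761)/(4.3219 − 2.3219) = 174.500 ms/bit.

174.5 ms/bit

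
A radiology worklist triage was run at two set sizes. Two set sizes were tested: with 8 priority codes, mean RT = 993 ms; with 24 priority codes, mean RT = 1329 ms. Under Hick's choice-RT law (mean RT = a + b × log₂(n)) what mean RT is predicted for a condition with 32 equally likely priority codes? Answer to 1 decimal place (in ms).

1417.0 ms

Fit slope and intercept:
  b = (1329 − 993) / (log₂ 24 − log₂ 8) = 336 / (4.5850 − 3) = 211.992 ms/bit
  a = 993 − 211.992 × 3 = 357.023 ms
Then RT(32) = 357.023 + 211.992 × log₂ 32 = 357.023 + 211.992 × 5 ≈ 1416.985 ms.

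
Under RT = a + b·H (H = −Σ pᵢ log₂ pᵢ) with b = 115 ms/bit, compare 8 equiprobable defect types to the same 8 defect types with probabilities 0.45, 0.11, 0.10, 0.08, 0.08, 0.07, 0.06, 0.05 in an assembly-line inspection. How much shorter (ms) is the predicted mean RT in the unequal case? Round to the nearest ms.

Equiprobable entropy H₀ = log₂ 8 = 3.0000 bits.
Skewed entropy H = −Σ pᵢ log₂ pᵢ = 2.5121 bits.
ΔRT = b·(H₀ − H) = 115 × 0.4879 = 56.11 ms.

56 ms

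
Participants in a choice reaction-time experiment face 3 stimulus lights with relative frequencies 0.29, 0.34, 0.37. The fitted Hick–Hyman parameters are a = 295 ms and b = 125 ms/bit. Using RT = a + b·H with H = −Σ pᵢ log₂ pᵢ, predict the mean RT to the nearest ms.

H = 0.29·log₂(1/0.29) + 0.34·log₂(1/0.34) + 0.37·log₂(1/0.37) = 1.5778 bits.
RT = 295 + 125 × 1.5778 = 492.23 ms.

492 ms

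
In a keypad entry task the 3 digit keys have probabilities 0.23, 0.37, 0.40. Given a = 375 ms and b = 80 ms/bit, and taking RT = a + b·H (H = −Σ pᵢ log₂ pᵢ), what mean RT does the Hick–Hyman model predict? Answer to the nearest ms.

499 ms

Entropy contributions −pᵢ log₂ pᵢ: 0.4877, 0.5307, 0.5288; sum H = 1.5472 bits.
RT = a + bH = 375 + 80·1.5472 = 498.77 ms.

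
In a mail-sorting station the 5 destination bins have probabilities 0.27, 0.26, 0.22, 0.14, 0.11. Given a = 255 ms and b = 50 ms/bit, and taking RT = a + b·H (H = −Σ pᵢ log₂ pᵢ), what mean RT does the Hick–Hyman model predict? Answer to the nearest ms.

Entropy contributions −pᵢ log₂ pᵢ: 0.5100, 0.5053, 0.4806, 0.3971, 0.3503; sum H = 2.2433 bits.
RT = a + bH = 255 + 50·2.2433 = 367.16 ms.

367 ms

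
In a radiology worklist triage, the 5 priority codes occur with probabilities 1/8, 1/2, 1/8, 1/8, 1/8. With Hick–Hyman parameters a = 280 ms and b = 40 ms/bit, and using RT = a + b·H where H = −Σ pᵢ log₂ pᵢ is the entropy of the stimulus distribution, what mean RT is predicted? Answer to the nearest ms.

360 ms

Each term −pᵢ log₂ pᵢ: 0.125·3 + 0.5·1 + 0.125·3 + 0.125·3 + 0.125·3; summed, H = 2.000 bits.
Mean RT = a + bH = 280 + 40·2.000 = 360.00 ms.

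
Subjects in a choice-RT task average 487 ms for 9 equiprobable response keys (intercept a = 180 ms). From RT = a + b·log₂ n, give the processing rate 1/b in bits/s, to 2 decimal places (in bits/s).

10.33 bits/s

b = (487 − 180)/log₂ 9 = 307/3.1699 = 96.848 ms per bit = 0.09685 s/bit; the reciprocal is 10.325 bits/s.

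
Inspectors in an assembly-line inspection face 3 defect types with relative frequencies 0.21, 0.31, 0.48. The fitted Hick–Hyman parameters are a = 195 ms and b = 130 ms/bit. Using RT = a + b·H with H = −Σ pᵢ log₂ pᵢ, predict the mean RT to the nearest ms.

Entropy contributions −pᵢ log₂ pᵢ: 0.4728, 0.5238, 0.5083; sum H = 1.5049 bits.
RT = a + bH = 195 + 130·1.5049 = 390.64 ms.

391 ms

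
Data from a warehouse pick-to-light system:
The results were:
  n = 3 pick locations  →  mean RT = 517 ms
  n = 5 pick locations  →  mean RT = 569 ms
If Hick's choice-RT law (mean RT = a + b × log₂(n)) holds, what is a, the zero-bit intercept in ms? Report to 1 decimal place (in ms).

405.2 ms

The slope on a log₂ axis is (569 − 517) / (2.3219 − 1.5850) = 70.560 ms/bit.
Intercept: a = 517 − 70.560·log₂(3) = 405.166 ms.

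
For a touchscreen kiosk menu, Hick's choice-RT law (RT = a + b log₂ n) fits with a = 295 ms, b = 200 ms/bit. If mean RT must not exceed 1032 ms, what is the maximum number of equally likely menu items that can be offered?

12

200·log₂ n ≤ 1032 − 295 = 737, giving log₂ n ≤ 3.6850 and n ≤ 12.862. The largest whole number is 12.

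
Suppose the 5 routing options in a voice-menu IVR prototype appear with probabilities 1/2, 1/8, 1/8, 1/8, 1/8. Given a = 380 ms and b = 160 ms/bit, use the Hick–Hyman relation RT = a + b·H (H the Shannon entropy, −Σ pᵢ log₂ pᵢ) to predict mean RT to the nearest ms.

700 ms

H = −Σ pᵢ log₂ pᵢ = 0.5·1 + 0.125·3 + 0.125·3 + 0.125·3 + 0.125·3 = 2.000 bits.
RT = 380 + 160 × 2.000 = 700.00 ms.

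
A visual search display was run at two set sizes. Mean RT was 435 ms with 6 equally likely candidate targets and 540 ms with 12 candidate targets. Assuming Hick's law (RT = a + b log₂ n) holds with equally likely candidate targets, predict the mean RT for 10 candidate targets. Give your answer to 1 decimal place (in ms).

RT is linear in log₂ n, so two points fix the line:
  b = (540 − 435) / (log₂ 12 − log₂ 6) = 105 / (3.5850 − 2.5850) = 105.000 ms/bit
  a = 435 − 105.000 × 2.5850 = 163.579 ms
Then RT(10) = 163.579 + 105.000 × log₂ 10 = 163.579 + 105.000 × 3.3219 ≈ 512.381 ms.

512.4 ms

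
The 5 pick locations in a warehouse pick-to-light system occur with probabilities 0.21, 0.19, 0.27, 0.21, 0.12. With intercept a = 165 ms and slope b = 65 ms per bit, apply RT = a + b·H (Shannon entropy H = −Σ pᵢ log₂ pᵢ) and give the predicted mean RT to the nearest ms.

313 ms

H = 0.21·log₂(1/0.21) + 0.19·log₂(1/0.19) + 0.27·log₂(1/0.27) + 0.21·log₂(1/0.21) + 0.12·log₂(1/0.12) = 2.2780 bits.
RT = 165 + 65 × 2.2780 = 313.07 ms.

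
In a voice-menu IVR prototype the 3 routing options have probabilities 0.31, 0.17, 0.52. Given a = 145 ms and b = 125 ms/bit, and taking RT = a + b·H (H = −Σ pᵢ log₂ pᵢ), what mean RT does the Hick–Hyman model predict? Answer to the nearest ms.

326 ms

Entropy contributions −pᵢ log₂ pᵢ: 0.5238, 0.4346, 0.4906; sum H = 1.4490 bits.
RT = a + bH = 145 + 125·1.4490 = 326.12 ms.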